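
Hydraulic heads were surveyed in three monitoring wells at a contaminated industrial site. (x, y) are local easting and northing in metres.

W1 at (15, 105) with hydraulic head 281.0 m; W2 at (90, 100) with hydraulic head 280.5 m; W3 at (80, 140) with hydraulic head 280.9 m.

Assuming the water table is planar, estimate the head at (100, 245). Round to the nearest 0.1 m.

Taking W1 as reference: W2−W1 = (75, -5, -0.5); W3−W1 = (65, 35, -0.1).
Determinant of the coordinate differences = 75·35 − 65·(-5) = 2950.
∂h/∂x = [(-0.5)·35 − (-0.1)·(-5)] / 2950 = -0.006102
∂h/∂y = [75·(-0.1) − 65·(-0.5)] / 2950 = +0.008475
h(100, 245) = 281.0 + (-0.006102)·(85) + (+0.008475)·(140) = 281.0 -0.519 +1.186 = 281.668 m.

281.7 m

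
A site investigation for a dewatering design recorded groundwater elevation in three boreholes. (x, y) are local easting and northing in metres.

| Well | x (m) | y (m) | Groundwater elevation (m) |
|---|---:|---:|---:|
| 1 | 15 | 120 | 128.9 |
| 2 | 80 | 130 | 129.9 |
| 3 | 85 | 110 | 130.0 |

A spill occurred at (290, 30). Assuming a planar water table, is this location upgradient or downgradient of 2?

Differences from 1: to 2 (Δx, Δy, Δh) = (65, 10, +1.0); to 3 = (70, -10, +1.1).
Determinant of the coordinate differences = 65·(-10) − 70·10 = -1350.
∂h/∂x = [(+1.0)·(-10) − (+1.1)·10] / -1350 = +0.01556
∂h/∂y = [65·(+1.1) − 70·(+1.0)] / -1350 = -0.001111
Head at (290, 30) = 128.9 + (+0.01556)·(275) + (-0.001111)·(-90) = 133.28 m.
That is higher than the 129.9 m at 2, so the point is upgradient.

upgradient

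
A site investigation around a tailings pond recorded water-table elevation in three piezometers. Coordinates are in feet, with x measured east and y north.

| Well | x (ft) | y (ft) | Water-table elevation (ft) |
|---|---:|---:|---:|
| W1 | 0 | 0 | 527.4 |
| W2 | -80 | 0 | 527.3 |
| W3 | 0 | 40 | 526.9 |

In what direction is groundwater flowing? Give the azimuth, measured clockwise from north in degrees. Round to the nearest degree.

∂h/∂x = (527.3 − 527.4) / (-80 − 0) = +0.001250
∂h/∂y = (526.9 − 527.4) / (40 − 0) = -0.01250
Flow direction (−∇h) has components (-0.001250 E, +0.01250 N).
Azimuth = atan2(E, N) = atan2(-0.001250, +0.01250) = 354.3° ≈ 354°.

354°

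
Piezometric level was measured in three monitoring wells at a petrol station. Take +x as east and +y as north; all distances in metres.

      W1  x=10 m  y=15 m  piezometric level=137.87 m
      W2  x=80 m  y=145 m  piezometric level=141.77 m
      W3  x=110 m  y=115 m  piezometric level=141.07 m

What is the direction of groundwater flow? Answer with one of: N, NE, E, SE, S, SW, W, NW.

S

Three-point gradient (reference W1): Δ to W2 = (70, 130, +3.90), Δ to W3 = (100, 100, +3.20).
∂h/∂x = +0.004333, ∂h/∂y = +0.02767 (det = -6000).
Flow = −∇h = (-0.004333 east, -0.02767 north), which points south.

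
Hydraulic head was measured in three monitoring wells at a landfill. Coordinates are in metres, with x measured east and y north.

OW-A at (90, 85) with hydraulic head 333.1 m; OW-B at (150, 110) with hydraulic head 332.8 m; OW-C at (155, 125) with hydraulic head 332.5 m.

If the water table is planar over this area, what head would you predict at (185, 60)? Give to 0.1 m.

334.0 m

Taking OW-A as reference: OW-B−OW-A = (60, 25, -0.3); OW-C−OW-A = (65, 40, -0.6).
Determinant of the coordinate differences = 60·40 − 65·25 = 775.
∂h/∂x = [(-0.3)·40 − (-0.6)·25] / 775 = +0.003871
∂h/∂y = [60·(-0.6) − 65·(-0.3)] / 775 = -0.02129
h(185, 60) = 333.1 + (+0.003871)·(95) + (-0.02129)·(-25) = 333.1 +0.368 +0.532 = 334.000 m.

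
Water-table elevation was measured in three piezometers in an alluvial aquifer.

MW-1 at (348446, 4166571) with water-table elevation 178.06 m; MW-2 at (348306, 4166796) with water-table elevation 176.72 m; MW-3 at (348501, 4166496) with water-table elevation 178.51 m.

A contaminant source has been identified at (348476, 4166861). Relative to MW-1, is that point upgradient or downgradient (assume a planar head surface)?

downgradient

Taking MW-1 as reference: MW-2−MW-1 = (-140, 225, -1.34); MW-3−MW-1 = (55, -75, +0.45).
Determinant of the coordinate differences = (-140)·(-75) − 55·225 = -1875.
∂h/∂x = [(-1.34)·(-75) − (+0.45)·225] / -1875 = +0.0004000
∂h/∂y = [(-140)·(+0.45) − 55·(-1.34)] / -1875 = -0.005707
Head at (348476, 4166861) = 178.06 + (+0.0004000)·(30) + (-0.005707)·(290) = 176.42 m.
That is lower than the 178.06 m at MW-1, so the point is downgradient.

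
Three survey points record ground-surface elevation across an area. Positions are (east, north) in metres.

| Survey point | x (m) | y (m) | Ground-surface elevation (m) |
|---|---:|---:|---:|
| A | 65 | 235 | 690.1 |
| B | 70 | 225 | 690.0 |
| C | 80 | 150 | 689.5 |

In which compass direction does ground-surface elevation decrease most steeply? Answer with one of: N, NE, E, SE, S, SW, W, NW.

Taking A as reference: B−A = (5, -10, -0.1); C−A = (15, -85, -0.6).
Determinant of the coordinate differences = 5·(-85) − 15·(-10) = -275.
∂z/∂x = [(-0.1)·(-85) − (-0.6)·(-10)] / -275 = -0.009091
∂z/∂y = [5·(-0.6) − 15·(-0.1)] / -275 = +0.005455
Steepest decrease is along −∇f = (+0.009091 E, -0.005455 N) → southeast.

SE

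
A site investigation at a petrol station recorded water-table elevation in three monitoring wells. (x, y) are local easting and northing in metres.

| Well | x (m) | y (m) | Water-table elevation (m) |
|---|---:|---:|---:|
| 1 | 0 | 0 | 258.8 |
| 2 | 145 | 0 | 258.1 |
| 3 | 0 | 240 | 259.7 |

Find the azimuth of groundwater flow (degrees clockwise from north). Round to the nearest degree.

128°

∂h/∂x = (258.1 − 258.8) / (145 − 0) = -0.004828
∂h/∂y = (259.7 − 258.8) / (240 − 0) = +0.003750
Flow direction (−∇h) has components (+0.004828 E, -0.003750 N).
Azimuth = atan2(E, N) = atan2(+0.004828, -0.003750) = 127.8° ≈ 128°.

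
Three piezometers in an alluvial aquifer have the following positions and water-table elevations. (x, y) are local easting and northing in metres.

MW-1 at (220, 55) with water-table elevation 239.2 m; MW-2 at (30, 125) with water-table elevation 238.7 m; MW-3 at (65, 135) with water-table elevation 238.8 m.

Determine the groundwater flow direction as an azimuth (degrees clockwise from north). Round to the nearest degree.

Differences from MW-1: to MW-2 (Δx, Δy, Δh) = (-190, 70, -0.5); to MW-3 = (-155, 80, -0.4).
Determinant of the coordinate differences = (-190)·80 − (-155)·70 = -4350.
∂h/∂x = [(-0.5)·80 − (-0.4)·70] / -4350 = +0.002759
∂h/∂y = [(-190)·(-0.4) − (-155)·(-0.5)] / -4350 = +0.0003448
Flow direction (−∇h) has components (-0.002759 E, -0.0003448 N).
Azimuth = atan2(E, N) = atan2(-0.002759, -0.0003448) = 262.9° ≈ 263°.

263°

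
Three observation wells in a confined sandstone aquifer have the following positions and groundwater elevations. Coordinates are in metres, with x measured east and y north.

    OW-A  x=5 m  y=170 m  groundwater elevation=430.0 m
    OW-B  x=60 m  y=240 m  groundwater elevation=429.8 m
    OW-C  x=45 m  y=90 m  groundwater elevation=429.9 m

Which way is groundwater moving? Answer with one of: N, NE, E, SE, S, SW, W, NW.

E

Three-point gradient (reference OW-A): Δ to OW-B = (55, 70, -0.2), Δ to OW-C = (40, -80, -0.1).
∂h/∂x = -0.003194, ∂h/∂y = -0.0003472 (det = -7200).
Flow = −∇h = (+0.003194 east, +0.0003472 north), which points east.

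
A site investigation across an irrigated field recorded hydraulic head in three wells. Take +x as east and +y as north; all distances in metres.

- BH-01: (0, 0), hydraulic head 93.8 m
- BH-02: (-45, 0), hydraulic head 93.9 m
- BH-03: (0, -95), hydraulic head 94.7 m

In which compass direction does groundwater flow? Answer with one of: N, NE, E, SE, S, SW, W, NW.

∂h/∂x = (93.9 − 93.8) / (-45 − 0) = -0.002222
∂h/∂y = (94.7 − 93.8) / (-95 − 0) = -0.009474
Flow = −∇h = (+0.002222 east, +0.009474 north), which points north.

N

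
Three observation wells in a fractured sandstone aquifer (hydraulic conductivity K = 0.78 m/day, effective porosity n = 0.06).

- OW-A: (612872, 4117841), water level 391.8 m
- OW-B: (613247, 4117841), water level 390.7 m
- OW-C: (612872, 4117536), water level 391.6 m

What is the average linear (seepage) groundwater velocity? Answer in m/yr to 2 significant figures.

∂h/∂x = (390.7 − 391.8) / (613247 − 612872) = -0.002933
∂h/∂y = (391.6 − 391.8) / (4117536 − 4117841) = +0.0006557
|∇h| = √(-0.002933² + 0.0006557²) = 0.003005
Seepage velocity v = K·i/n = 0.78 × 0.003005 / 0.06 = 0.03907 m/day = 14.27 m/yr.

14 m/yr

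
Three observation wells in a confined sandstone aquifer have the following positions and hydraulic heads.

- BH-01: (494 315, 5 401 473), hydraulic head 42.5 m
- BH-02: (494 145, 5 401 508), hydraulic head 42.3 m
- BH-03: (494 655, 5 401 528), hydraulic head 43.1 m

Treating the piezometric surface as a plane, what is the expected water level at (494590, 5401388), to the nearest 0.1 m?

42.8 m

Differences from BH-01: to BH-02 (Δx, Δy, Δh) = (-170, 35, -0.2); to BH-03 = (340, 55, +0.6).
Determinant of the coordinate differences = (-170)·55 − 340·35 = -21250.
∂h/∂x = [(-0.2)·55 − (+0.6)·35] / -21250 = +0.001506
∂h/∂y = [(-170)·(+0.6) − 340·(-0.2)] / -21250 = +0.001600
h(494590, 5401388) = 42.5 + (+0.001506)·(275) + (+0.001600)·(-85) = 42.5 +0.414 -0.136 = 42.778 m.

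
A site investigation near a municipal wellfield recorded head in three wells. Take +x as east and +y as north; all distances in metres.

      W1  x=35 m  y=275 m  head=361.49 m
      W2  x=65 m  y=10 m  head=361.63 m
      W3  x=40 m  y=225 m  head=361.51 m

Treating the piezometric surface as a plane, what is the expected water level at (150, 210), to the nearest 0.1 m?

362.6 m

Differences from W1: to W2 (Δx, Δy, Δh) = (30, -265, +0.14); to W3 = (5, -50, +0.02).
Determinant of the coordinate differences = 30·(-50) − 5·(-265) = -175.
∂h/∂x = [(+0.14)·(-50) − (+0.02)·(-265)] / -175 = +0.009714
∂h/∂y = [30·(+0.02) − 5·(+0.14)] / -175 = +0.0005714
h(150, 210) = 361.49 + (+0.009714)·(115) + (+0.0005714)·(-65) = 361.49 +1.117 -0.037 = 362.570 m.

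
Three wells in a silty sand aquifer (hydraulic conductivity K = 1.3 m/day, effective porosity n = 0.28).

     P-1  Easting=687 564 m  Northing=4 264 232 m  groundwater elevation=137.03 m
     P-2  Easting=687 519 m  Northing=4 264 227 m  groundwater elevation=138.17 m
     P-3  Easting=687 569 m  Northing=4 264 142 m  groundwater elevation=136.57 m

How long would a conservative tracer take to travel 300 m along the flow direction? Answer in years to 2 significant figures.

Three-point gradient (reference P-1): Δ to P-2 = (-45, -5, +1.14), Δ to P-3 = (5, -90, -0.46).
∂h/∂x = -0.02574, ∂h/∂y = +0.003681 (det = 4075).
|∇h| = √(-0.02574² + 0.003681²) = 0.026
Seepage velocity v = K·i/n = 1.3 × 0.026 / 0.28 = 0.1207 m/day.
t = 300 / 0.1207 = 2486 days = 6.81 years.

6.8 years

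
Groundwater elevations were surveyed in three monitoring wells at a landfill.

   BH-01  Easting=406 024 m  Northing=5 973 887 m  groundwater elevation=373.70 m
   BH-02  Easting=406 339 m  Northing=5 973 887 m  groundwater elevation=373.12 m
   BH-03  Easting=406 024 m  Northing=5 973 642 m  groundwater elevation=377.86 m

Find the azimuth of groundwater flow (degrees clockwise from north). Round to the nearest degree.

006°

∂h/∂x = (373.12 − 373.70) / (406339 − 406024) = -0.001841
∂h/∂y = (377.86 − 373.70) / (5973642 − 5973887) = -0.01698
Flow direction (−∇h) has components (+0.001841 E, +0.01698 N).
Azimuth = atan2(E, N) = atan2(+0.001841, +0.01698) = 6.2° ≈ 006°.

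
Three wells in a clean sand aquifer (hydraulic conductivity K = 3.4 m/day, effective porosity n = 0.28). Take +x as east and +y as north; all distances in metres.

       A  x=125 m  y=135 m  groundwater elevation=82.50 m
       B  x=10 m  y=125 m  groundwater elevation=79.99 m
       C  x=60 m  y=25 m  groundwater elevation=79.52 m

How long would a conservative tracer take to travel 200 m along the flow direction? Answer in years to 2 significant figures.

1.8 years

With h = a·x + b·y + c and A as origin, the differences give:
  (-115)·a + (-10)·b = -2.51
  (-65)·a + (-110)·b = -2.98
Eliminate b (×(-110) and ×(-10), subtract): 12000·a = 246.300 → a = ∂h/∂x = +0.02053
Back-substitute: b = ∂h/∂y = +0.01496.
|∇h| = √(0.02053² + 0.01496²) = 0.0254
Seepage velocity v = K·i/n = 3.4 × 0.0254 / 0.28 = 0.3084 m/day.
t = 200 / 0.3084 = 648.5 days = 1.78 years.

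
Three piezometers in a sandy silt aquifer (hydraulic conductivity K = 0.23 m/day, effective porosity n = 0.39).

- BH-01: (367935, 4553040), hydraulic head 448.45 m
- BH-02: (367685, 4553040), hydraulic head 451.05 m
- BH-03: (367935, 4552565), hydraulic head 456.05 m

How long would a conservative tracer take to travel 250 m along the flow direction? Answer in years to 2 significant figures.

∂h/∂x = (451.05 − 448.45) / (367685 − 367935) = -0.01040
∂h/∂y = (456.05 − 448.45) / (4552565 − 4553040) = -0.01600
|∇h| = √(-0.01040² + -0.01600²) = 0.01908
Seepage velocity v = K·i/n = 0.23 × 0.01908 / 0.39 = 0.01125 m/day.
t = 250 / 0.01125 = 2.222e+04 days = 60.8 years.

61 years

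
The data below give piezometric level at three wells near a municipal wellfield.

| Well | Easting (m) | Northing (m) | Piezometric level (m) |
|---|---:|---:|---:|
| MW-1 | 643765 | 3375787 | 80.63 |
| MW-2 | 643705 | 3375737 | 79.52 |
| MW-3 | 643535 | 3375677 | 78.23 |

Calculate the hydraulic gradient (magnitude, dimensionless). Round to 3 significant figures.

0.0227

Taking MW-1 as reference: MW-2−MW-1 = (-60, -50, -1.11); MW-3−MW-1 = (-230, -110, -2.40).
Solve a·Δx + b·Δy = Δh: det = (-60)·(-110) − (-230)·(-50) = -4900.
∂h/∂x = [(-1.11)·(-110) − (-2.40)·(-50)] / -4900 = -0.0004286
∂h/∂y = [(-60)·(-2.40) − (-230)·(-1.11)] / -4900 = +0.02271
|∇h| = √(-0.0004286² + 0.02271²) = 0.02271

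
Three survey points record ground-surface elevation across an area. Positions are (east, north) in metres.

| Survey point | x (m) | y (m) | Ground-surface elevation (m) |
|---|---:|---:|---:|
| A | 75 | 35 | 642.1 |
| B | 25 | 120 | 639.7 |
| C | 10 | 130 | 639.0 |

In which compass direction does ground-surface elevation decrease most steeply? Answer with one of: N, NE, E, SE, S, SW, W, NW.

With z = a·x + b·y + c and A as origin, the differences give:
  (-50)·a + 85·b = -2.4
  (-65)·a + 95·b = -3.1
Eliminate b (×95 and ×85, subtract): 775·a = 35.50 → a = ∂z/∂x = +0.04581
Back-substitute: b = ∂z/∂y = -0.001290.
Steepest decrease is along −∇f = (-0.04581 E, +0.001290 N) → west.

W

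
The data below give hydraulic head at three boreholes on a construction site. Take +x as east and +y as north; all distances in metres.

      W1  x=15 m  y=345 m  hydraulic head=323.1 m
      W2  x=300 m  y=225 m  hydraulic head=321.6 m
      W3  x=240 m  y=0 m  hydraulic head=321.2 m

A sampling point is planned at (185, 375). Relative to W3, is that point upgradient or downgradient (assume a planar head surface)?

upgradient

Differences from W1: to W2 (Δx, Δy, Δh) = (285, -120, -1.5); to W3 = (225, -345, -1.9).
Solve a·Δx + b·Δy = Δh: det = 285·(-345) − 225·(-120) = -71325.
∂h/∂x = [(-1.5)·(-345) − (-1.9)·(-120)] / -71325 = -0.004059
∂h/∂y = [285·(-1.9) − 225·(-1.5)] / -71325 = +0.002860
Head at (185, 375) = 323.1 + (-0.004059)·(170) + (+0.002860)·(30) = 322.50 m.
That is higher than the 321.2 m at W3, so the point is upgradient.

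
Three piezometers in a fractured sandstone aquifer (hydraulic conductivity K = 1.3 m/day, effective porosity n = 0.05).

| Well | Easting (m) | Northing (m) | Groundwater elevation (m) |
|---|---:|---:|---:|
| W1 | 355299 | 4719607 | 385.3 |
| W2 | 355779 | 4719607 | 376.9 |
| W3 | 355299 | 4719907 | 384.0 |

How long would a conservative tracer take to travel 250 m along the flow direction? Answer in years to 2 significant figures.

∂h/∂x = (376.9 − 385.3) / (355779 − 355299) = -0.01750
∂h/∂y = (384.0 − 385.3) / (4719907 − 4719607) = -0.004333
|∇h| = √(-0.01750² + -0.004333²) = 0.01803
Seepage velocity v = K·i/n = 1.3 × 0.01803 / 0.05 = 0.4688 m/day.
t = 250 / 0.4688 = 533.3 days = 1.46 years.

1.5 years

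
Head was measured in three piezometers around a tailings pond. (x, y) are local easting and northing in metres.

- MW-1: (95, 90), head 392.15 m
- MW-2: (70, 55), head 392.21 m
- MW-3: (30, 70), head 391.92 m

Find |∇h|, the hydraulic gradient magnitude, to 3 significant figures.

Taking MW-1 as reference: MW-2−MW-1 = (-25, -35, +0.06); MW-3−MW-1 = (-65, -20, -0.23).
Determinant of the coordinate differences = (-25)·(-20) − (-65)·(-35) = -1775.
∂h/∂x = [(+0.06)·(-20) − (-0.23)·(-35)] / -1775 = +0.005211
∂h/∂y = [(-25)·(-0.23) − (-65)·(+0.06)] / -1775 = -0.005437
|∇h| = √(0.005211² + -0.005437²) = 0.007531

0.00753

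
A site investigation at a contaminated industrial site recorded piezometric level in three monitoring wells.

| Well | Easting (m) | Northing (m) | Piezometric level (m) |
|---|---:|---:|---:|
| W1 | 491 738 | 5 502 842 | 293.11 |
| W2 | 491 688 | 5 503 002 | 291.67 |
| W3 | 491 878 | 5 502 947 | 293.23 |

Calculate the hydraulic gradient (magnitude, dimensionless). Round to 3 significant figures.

Taking W1 as reference: W2−W1 = (-50, 160, -1.44); W3−W1 = (140, 105, +0.12).
Determinant of the coordinate differences = (-50)·105 − 140·160 = -27650.
∂h/∂x = [(-1.44)·105 − (+0.12)·160] / -27650 = +0.006163
∂h/∂y = [(-50)·(+0.12) − 140·(-1.44)] / -27650 = -0.007074
|∇h| = √(0.006163² + -0.007074²) = 0.009382

0.00938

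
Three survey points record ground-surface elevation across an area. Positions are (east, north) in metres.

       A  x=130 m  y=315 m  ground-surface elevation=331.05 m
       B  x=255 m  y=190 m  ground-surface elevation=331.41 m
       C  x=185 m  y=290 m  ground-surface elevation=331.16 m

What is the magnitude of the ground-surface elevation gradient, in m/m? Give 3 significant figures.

0.00205 m/m

With z = a·x + b·y + c and A as origin, the differences give:
  125·a + (-125)·b = +0.36
  55·a + (-25)·b = +0.11
Eliminate b (×(-25) and ×(-125), subtract): 3750·a = 4.750 → a = ∂z/∂x = +0.001267
Back-substitute: b = ∂z/∂y = -0.001613.
|∇f| = √(0.001267² + -0.001613²) = 0.002051 m/m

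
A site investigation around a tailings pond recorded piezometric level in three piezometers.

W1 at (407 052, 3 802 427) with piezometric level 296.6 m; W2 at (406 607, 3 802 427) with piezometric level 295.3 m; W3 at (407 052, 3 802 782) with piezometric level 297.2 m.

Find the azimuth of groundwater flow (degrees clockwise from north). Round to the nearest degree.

240°

∂h/∂x = (295.3 − 296.6) / (406607 − 407052) = +0.002921
∂h/∂y = (297.2 − 296.6) / (3802782 − 3802427) = +0.001690
Flow direction (−∇h) has components (-0.002921 E, -0.001690 N).
Azimuth = atan2(E, N) = atan2(-0.002921, -0.001690) = 239.9° ≈ 240°.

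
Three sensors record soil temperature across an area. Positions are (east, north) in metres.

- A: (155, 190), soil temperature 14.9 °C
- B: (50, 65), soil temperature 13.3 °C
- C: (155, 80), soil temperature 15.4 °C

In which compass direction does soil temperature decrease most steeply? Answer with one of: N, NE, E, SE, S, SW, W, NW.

With T = a·x + b·y + c and A as origin, the differences give:
  (-105)·a + (-125)·b = -1.6
  0·a + (-110)·b = +0.5
Eliminate b (×(-110) and ×(-125), subtract): 11550·a = 238.50 → a = ∂T/∂x = +0.02065
Back-substitute: b = ∂T/∂y = -0.004545.
Steepest decrease is along −∇f = (-0.02065 E, +0.004545 N) → west.

W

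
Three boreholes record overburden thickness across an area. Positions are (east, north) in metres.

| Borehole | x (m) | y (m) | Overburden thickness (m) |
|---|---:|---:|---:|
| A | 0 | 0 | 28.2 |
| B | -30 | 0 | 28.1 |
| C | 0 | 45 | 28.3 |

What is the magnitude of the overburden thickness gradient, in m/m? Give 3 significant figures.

∂d/∂x = (28.1 − 28.2) / (-30 − 0) = +0.003333
∂d/∂y = (28.3 − 28.2) / (45 − 0) = +0.002222
|∇f| = √(0.003333² + 0.002222²) = 0.004006 m/m

0.00401 m/m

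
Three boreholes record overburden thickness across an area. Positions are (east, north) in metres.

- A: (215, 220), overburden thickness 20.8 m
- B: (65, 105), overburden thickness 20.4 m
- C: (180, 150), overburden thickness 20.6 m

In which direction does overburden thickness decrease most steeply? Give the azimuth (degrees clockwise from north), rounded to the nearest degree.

197°

Differences from A: to B (Δx, Δy, Δh) = (-150, -115, -0.4); to C = (-35, -70, -0.2).
Solve a·Δx + b·Δy = Δd: det = (-150)·(-70) − (-35)·(-115) = 6475.
∂d/∂x = [(-0.4)·(-70) − (-0.2)·(-115)] / 6475 = +0.0007722
∂d/∂y = [(-150)·(-0.2) − (-35)·(-0.4)] / 6475 = +0.002471
Steepest decrease is along −∇f: components (-0.0007722 E, -0.002471 N).
Azimuth = atan2(-0.0007722, -0.002471) = 197.4° ≈ 197°.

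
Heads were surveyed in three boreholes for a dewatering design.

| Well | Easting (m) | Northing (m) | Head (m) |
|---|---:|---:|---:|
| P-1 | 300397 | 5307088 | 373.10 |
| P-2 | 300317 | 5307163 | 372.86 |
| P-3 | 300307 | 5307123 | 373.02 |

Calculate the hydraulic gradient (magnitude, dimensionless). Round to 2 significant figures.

Differences from P-1: to P-2 (Δx, Δy, Δh) = (-80, 75, -0.24); to P-3 = (-90, 35, -0.08).
Solve a·Δx + b·Δy = Δh: det = (-80)·35 − (-90)·75 = 3950.
∂h/∂x = [(-0.24)·35 − (-0.08)·75] / 3950 = -0.0006076
∂h/∂y = [(-80)·(-0.08) − (-90)·(-0.24)] / 3950 = -0.003848
|∇h| = √(-0.0006076² + -0.003848²) = 0.003896

0.0039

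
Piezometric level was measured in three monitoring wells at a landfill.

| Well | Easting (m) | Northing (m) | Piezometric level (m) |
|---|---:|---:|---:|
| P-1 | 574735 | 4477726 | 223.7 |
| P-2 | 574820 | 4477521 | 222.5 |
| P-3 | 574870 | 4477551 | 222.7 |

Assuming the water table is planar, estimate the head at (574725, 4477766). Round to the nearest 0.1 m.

223.9 m

With h = a·x + b·y + c and P-1 as origin, the differences give:
  85·a + (-205)·b = -1.2
  135·a + (-175)·b = -1.0
Eliminate b (×(-175) and ×(-205), subtract): 12800·a = 5.00 → a = ∂h/∂x = +0.0003906
Back-substitute: b = ∂h/∂y = +0.006016.
h(574725, 4477766) = 223.7 + (+0.0003906)·(-10) + (+0.006016)·(40) = 223.7 -0.004 +0.241 = 223.937 m.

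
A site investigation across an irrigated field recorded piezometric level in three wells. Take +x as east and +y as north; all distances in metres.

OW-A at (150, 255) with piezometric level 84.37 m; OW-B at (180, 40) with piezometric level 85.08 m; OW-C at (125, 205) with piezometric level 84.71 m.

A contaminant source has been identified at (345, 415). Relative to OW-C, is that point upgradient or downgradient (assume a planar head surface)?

With h = a·x + b·y + c and OW-A as origin, the differences give:
  30·a + (-215)·b = +0.71
  (-25)·a + (-50)·b = +0.34
Eliminate b (×(-50) and ×(-215), subtract): -6875·a = 37.600 → a = ∂h/∂x = -0.005469
Back-substitute: b = ∂h/∂y = -0.004065.
Head at (345, 415) = 84.37 + (-0.005469)·(195) + (-0.004065)·(160) = 82.65 m.
That is lower than the 84.71 m at OW-C, so the point is downgradient.

downgradient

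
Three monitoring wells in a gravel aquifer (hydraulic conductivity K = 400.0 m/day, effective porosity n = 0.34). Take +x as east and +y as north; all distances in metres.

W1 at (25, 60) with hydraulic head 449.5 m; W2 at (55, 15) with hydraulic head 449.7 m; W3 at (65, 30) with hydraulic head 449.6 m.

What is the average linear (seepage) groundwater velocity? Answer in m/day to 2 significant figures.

6.8 m/day

Differences from W1: to W2 (Δx, Δy, Δh) = (30, -45, +0.2); to W3 = (40, -30, +0.1).
Determinant of the coordinate differences = 30·(-30) − 40·(-45) = 900.
∂h/∂x = [(+0.2)·(-30) − (+0.1)·(-45)] / 900 = -0.001667
∂h/∂y = [30·(+0.1) − 40·(+0.2)] / 900 = -0.005556
|∇h| = √(-0.001667² + -0.005556²) = 0.005801
Seepage velocity v = K·i/n = 400.0 × 0.005801 / 0.34 = 6.825 m/day.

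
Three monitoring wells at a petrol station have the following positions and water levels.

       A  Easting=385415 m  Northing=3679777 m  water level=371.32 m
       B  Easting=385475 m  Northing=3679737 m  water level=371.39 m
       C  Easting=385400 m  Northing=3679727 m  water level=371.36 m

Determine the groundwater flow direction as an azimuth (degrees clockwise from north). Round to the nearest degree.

Taking A as reference: B−A = (60, -40, +0.07); C−A = (-15, -50, +0.04).
Solve a·Δx + b·Δy = Δh: det = 60·(-50) − (-15)·(-40) = -3600.
∂h/∂x = [(+0.07)·(-50) − (+0.04)·(-40)] / -3600 = +0.0005278
∂h/∂y = [60·(+0.04) − (-15)·(+0.07)] / -3600 = -0.0009583
Flow direction (−∇h) has components (-0.0005278 E, +0.0009583 N).
Azimuth = atan2(E, N) = atan2(-0.0005278, +0.0009583) = 331.2° ≈ 331°.

331°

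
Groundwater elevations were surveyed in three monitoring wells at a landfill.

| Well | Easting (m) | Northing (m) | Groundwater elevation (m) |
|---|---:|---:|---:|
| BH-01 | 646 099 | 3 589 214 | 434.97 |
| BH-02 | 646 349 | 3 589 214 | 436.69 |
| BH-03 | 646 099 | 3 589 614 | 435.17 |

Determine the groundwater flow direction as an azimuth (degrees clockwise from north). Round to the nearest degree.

∂h/∂x = (436.69 − 434.97) / (646349 − 646099) = +0.006880
∂h/∂y = (435.17 − 434.97) / (3589614 − 3589214) = +0.0005000
Flow direction (−∇h) has components (-0.006880 E, -0.0005000 N).
Azimuth = atan2(E, N) = atan2(-0.006880, -0.0005000) = 265.8° ≈ 266°.

266°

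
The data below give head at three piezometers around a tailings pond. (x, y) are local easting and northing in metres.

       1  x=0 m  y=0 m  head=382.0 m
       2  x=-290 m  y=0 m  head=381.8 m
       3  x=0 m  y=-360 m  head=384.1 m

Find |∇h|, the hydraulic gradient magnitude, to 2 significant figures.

0.0059

∂h/∂x = (381.8 − 382.0) / (-290 − 0) = +0.0006897
∂h/∂y = (384.1 − 382.0) / (-360 − 0) = -0.005833
|∇h| = √(0.0006897² + -0.005833²) = 0.005874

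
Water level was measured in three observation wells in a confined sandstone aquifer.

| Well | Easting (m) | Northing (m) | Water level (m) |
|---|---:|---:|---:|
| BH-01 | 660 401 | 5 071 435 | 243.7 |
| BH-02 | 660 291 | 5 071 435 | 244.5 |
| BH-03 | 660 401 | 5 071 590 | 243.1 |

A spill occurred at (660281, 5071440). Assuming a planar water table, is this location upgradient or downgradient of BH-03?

∂h/∂x = (244.5 − 243.7) / (660291 − 660401) = -0.007273
∂h/∂y = (243.1 − 243.7) / (5071590 − 5071435) = -0.003871
Head at (660281, 5071440) = 243.7 + (-0.007273)·(-120) + (-0.003871)·(5) = 244.55 m.
That is higher than the 243.1 m at BH-03, so the point is upgradient.

upgradient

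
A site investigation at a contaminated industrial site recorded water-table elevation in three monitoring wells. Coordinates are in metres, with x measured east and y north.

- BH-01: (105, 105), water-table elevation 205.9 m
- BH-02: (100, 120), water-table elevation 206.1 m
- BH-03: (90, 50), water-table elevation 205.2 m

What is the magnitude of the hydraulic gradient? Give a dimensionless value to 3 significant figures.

With h = a·x + b·y + c and BH-01 as origin, the differences give:
  (-5)·a + 15·b = +0.2
  (-15)·a + (-55)·b = -0.7
Eliminate b (×(-55) and ×15, subtract): 500·a = -0.50 → a = ∂h/∂x = -0.0010000
Back-substitute: b = ∂h/∂y = +0.01300.
|∇h| = √(-0.0010000² + 0.01300²) = 0.01304

0.0130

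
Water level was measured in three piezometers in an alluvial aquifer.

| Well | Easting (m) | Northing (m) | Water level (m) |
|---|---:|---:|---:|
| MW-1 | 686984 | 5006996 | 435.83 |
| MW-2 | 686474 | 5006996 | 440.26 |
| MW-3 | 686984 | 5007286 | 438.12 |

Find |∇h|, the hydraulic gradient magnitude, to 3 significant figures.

0.0117

∂h/∂x = (440.26 − 435.83) / (686474 − 686984) = -0.008686
∂h/∂y = (438.12 − 435.83) / (5007286 − 5006996) = +0.007897
|∇h| = √(-0.008686² + 0.007897²) = 0.01174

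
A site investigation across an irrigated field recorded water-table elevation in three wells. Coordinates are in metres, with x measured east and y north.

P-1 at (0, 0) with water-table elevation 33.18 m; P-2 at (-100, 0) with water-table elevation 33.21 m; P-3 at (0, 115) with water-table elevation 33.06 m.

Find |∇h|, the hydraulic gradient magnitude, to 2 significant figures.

0.0011

∂h/∂x = (33.21 − 33.18) / (-100 − 0) = -0.0003000
∂h/∂y = (33.06 − 33.18) / (115 − 0) = -0.001043
|∇h| = √(-0.0003000² + -0.001043²) = 0.001085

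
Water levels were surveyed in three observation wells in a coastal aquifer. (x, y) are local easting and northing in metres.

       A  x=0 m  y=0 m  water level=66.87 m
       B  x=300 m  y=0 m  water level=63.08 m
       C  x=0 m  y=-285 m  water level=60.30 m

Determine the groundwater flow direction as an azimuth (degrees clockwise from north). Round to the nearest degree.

∂h/∂x = (63.08 − 66.87) / (300 − 0) = -0.01263
∂h/∂y = (60.30 − 66.87) / (-285 − 0) = +0.02305
Flow direction (−∇h) has components (+0.01263 E, -0.02305 N).
Azimuth = atan2(E, N) = atan2(+0.01263, -0.02305) = 151.3° ≈ 151°.

151°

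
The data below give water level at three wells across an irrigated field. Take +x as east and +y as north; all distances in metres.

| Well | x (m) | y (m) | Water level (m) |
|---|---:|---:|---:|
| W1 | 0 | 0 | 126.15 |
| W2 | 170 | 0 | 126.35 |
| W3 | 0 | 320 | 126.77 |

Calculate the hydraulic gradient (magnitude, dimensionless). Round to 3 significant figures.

0.00227

∂h/∂x = (126.35 − 126.15) / (170 − 0) = +0.001176
∂h/∂y = (126.77 − 126.15) / (320 − 0) = +0.001937
|∇h| = √(0.001176² + 0.001937²) = 0.002266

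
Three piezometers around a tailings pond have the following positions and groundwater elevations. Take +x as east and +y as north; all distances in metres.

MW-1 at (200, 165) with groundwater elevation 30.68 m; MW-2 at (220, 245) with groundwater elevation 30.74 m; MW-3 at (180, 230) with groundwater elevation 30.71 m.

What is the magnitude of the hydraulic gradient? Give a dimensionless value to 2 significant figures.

Differences from MW-1: to MW-2 (Δx, Δy, Δh) = (20, 80, +0.06); to MW-3 = (-20, 65, +0.03).
Determinant of the coordinate differences = 20·65 − (-20)·80 = 2900.
∂h/∂x = [(+0.06)·65 − (+0.03)·80] / 2900 = +0.0005172
∂h/∂y = [20·(+0.03) − (-20)·(+0.06)] / 2900 = +0.0006207
|∇h| = √(0.0005172² + 0.0006207²) = 0.0008079

0.00081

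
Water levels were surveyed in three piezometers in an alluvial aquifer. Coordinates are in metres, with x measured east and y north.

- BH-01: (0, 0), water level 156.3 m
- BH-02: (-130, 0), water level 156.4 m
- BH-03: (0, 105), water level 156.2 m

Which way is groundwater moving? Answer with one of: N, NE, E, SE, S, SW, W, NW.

∂h/∂x = (156.4 − 156.3) / (-130 − 0) = -0.0007692
∂h/∂y = (156.2 − 156.3) / (105 − 0) = -0.0009524
Flow = −∇h = (+0.0007692 east, +0.0009524 north), which points northeast.

NE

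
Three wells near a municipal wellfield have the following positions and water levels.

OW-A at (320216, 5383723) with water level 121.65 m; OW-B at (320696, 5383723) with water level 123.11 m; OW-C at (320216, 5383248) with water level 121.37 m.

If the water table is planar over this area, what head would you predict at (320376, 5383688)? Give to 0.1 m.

122.1 m

∂h/∂x = (123.11 − 121.65) / (320696 − 320216) = +0.003042
∂h/∂y = (121.37 − 121.65) / (5383248 − 5383723) = +0.0005895
h(320376, 5383688) = 121.65 + (+0.003042)·(160) + (+0.0005895)·(-35) = 121.65 +0.487 -0.021 = 122.116 m.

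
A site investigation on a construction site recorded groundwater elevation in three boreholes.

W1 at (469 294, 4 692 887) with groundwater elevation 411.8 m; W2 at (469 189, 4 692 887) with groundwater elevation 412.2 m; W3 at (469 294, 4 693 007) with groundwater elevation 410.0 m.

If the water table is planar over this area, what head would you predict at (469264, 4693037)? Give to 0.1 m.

∂h/∂x = (412.2 − 411.8) / (469189 − 469294) = -0.003810
∂h/∂y = (410.0 − 411.8) / (4693007 − 4692887) = -0.01500
h(469264, 4693037) = 411.8 + (-0.003810)·(-30) + (-0.01500)·(150) = 411.8 +0.114 -2.250 = 409.664 m.

409.7 m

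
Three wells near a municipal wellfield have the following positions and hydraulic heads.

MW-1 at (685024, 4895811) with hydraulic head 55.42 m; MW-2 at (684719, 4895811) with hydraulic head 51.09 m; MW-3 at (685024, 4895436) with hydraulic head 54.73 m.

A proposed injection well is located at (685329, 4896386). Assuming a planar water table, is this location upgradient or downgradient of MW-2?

∂h/∂x = (51.09 − 55.42) / (684719 − 685024) = +0.01420
∂h/∂y = (54.73 − 55.42) / (4895436 − 4895811) = +0.001840
Head at (685329, 4896386) = 55.42 + (+0.01420)·(305) + (+0.001840)·(575) = 60.81 m.
That is higher than the 51.09 m at MW-2, so the point is upgradient.

upgradient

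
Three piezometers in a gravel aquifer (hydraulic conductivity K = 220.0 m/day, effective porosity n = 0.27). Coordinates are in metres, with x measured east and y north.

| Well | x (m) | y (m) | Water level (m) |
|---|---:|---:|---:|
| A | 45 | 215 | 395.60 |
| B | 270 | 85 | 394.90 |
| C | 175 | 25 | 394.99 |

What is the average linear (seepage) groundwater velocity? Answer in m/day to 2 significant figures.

Taking A as reference: B−A = (225, -130, -0.70); C−A = (130, -190, -0.61).
Determinant of the coordinate differences = 225·(-190) − 130·(-130) = -25850.
∂h/∂x = [(-0.70)·(-190) − (-0.61)·(-130)] / -25850 = -0.002077
∂h/∂y = [225·(-0.61) − 130·(-0.70)] / -25850 = +0.001789
|∇h| = √(-0.002077² + 0.001789²) = 0.002741
Seepage velocity v = K·i/n = 220.0 × 0.002741 / 0.27 = 2.233 m/day.

2.2 m/day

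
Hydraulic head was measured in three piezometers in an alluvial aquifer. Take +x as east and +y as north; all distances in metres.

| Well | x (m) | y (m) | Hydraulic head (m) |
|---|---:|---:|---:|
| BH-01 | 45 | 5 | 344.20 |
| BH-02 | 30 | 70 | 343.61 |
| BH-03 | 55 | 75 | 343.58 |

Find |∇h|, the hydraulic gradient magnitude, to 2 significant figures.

0.0090

Differences from BH-01: to BH-02 (Δx, Δy, Δh) = (-15, 65, -0.59); to BH-03 = (10, 70, -0.62).
Determinant of the coordinate differences = (-15)·70 − 10·65 = -1700.
∂h/∂x = [(-0.59)·70 − (-0.62)·65] / -1700 = +0.0005882
∂h/∂y = [(-15)·(-0.62) − 10·(-0.59)] / -1700 = -0.008941
|∇h| = √(0.0005882² + -0.008941²) = 0.00896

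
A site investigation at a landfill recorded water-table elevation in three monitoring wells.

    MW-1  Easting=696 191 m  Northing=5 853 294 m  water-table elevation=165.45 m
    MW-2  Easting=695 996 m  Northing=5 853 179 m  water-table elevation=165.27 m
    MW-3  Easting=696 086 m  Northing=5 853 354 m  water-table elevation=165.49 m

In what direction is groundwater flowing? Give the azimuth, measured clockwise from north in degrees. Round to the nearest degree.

193°

Differences from MW-1: to MW-2 (Δx, Δy, Δh) = (-195, -115, -0.18); to MW-3 = (-105, 60, +0.04).
Determinant of the coordinate differences = (-195)·60 − (-105)·(-115) = -23775.
∂h/∂x = [(-0.18)·60 − (+0.04)·(-115)] / -23775 = +0.0002608
∂h/∂y = [(-195)·(+0.04) − (-105)·(-0.18)] / -23775 = +0.001123
Flow direction (−∇h) has components (-0.0002608 E, -0.001123 N).
Azimuth = atan2(E, N) = atan2(-0.0002608, -0.001123) = 193.1° ≈ 193°.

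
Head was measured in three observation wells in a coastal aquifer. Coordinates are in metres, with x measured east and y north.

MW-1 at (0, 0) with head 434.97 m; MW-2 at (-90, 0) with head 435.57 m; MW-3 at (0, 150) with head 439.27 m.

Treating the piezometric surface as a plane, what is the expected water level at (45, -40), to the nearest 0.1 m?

433.5 m

∂h/∂x = (435.57 − 434.97) / (-90 − 0) = -0.006667
∂h/∂y = (439.27 − 434.97) / (150 − 0) = +0.02867
h(45, -40) = 434.97 + (-0.006667)·(45) + (+0.02867)·(-40) = 434.97 -0.300 -1.147 = 433.523 m.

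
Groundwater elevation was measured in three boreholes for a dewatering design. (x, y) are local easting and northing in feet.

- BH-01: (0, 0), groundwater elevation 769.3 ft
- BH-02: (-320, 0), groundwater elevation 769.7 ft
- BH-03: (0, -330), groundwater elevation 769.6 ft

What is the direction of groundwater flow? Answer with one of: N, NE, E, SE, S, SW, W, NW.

NE

∂h/∂x = (769.7 − 769.3) / (-320 − 0) = -0.001250
∂h/∂y = (769.6 − 769.3) / (-330 − 0) = -0.0009091
Flow = −∇h = (+0.001250 east, +0.0009091 north), which points northeast.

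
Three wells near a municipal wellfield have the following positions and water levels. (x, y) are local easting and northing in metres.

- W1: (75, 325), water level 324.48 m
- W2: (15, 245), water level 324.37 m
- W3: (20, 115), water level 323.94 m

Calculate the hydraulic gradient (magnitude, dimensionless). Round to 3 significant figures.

0.00404

With h = a·x + b·y + c and W1 as origin, the differences give:
  (-60)·a + (-80)·b = -0.11
  (-55)·a + (-210)·b = -0.54
Eliminate b (×(-210) and ×(-80), subtract): 8200·a = -20.100 → a = ∂h/∂x = -0.002451
Back-substitute: b = ∂h/∂y = +0.003213.
|∇h| = √(-0.002451² + 0.003213²) = 0.004041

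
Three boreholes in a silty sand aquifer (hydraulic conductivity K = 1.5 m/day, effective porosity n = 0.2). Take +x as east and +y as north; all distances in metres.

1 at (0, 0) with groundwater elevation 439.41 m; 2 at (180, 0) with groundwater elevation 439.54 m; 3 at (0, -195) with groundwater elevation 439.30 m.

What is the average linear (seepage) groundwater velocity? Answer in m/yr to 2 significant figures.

∂h/∂x = (439.54 − 439.41) / (180 − 0) = +0.0007222
∂h/∂y = (439.30 − 439.41) / (-195 − 0) = +0.0005641
|∇h| = √(0.0007222² + 0.0005641²) = 0.0009164
Seepage velocity v = K·i/n = 1.5 × 0.0009164 / 0.2 = 0.006873 m/day = 2.51 m/yr.

2.5 m/yr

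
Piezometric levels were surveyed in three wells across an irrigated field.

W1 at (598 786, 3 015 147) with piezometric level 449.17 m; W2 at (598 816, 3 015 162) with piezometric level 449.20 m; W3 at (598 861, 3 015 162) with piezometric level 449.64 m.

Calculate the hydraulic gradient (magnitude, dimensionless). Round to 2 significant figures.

Differences from W1: to W2 (Δx, Δy, Δh) = (30, 15, +0.03); to W3 = (75, 15, +0.47).
Solve a·Δx + b·Δy = Δh: det = 30·15 − 75·15 = -675.
∂h/∂x = [(+0.03)·15 − (+0.47)·15] / -675 = +0.009778
∂h/∂y = [30·(+0.47) − 75·(+0.03)] / -675 = -0.01756
|∇h| = √(0.009778² + -0.01756²) = 0.0201

0.020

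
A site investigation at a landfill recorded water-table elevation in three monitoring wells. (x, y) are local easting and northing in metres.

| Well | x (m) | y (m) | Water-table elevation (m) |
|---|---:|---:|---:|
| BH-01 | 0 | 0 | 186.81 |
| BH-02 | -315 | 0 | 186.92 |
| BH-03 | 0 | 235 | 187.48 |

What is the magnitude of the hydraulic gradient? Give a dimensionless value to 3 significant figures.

∂h/∂x = (186.92 − 186.81) / (-315 − 0) = -0.0003492
∂h/∂y = (187.48 − 186.81) / (235 − 0) = +0.002851
|∇h| = √(-0.0003492² + 0.002851²) = 0.002872

0.00287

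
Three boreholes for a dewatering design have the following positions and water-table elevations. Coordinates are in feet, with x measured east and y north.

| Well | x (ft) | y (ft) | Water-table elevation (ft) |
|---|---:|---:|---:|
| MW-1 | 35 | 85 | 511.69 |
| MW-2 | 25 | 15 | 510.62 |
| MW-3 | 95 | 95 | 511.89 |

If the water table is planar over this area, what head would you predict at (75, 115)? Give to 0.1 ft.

Taking MW-1 as reference: MW-2−MW-1 = (-10, -70, -1.07); MW-3−MW-1 = (60, 10, +0.20).
Solve a·Δx + b·Δy = Δh: det = (-10)·10 − 60·(-70) = 4100.
∂h/∂x = [(-1.07)·10 − (+0.20)·(-70)] / 4100 = +0.0008049
∂h/∂y = [(-10)·(+0.20) − 60·(-1.07)] / 4100 = +0.01517
h(75, 115) = 511.69 + (+0.0008049)·(40) + (+0.01517)·(30) = 511.69 +0.032 +0.455 = 512.177 ft.

512.2 ft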